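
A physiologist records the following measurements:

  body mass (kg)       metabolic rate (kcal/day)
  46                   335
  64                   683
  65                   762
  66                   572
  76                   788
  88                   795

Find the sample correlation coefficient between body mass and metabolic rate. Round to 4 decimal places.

n = 6, Σx = 405, Σy = 3935, Σxy = 276252, Σx² = 28313, Σy² = 2739511
Sxx = Σx² − (Σx)²/n = 28313 − 27337.5 = 975.5
Sxy = Σxy − (Σx)(Σy)/n = 276252 − 265612.5 = 10639.5
Syy = Σy² − (Σy)²/n = 2739511 − 2580704.166667 = 158806.833333
r = Sxy/√(Sxx·Syy) = 10639.5/√(154916065.916667) = 10639.5/12446.528268 = 0.854817

0.8548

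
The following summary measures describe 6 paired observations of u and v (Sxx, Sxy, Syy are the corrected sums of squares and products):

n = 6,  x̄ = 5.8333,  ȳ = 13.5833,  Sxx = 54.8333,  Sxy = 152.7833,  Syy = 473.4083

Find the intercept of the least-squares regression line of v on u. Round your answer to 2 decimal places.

b = Sxy/Sxx = 152.7833/54.8333 = 2.786323
a = ȳ − b·x̄ = 13.5833 − 2.786323·5.8333 = -2.670160

-2.67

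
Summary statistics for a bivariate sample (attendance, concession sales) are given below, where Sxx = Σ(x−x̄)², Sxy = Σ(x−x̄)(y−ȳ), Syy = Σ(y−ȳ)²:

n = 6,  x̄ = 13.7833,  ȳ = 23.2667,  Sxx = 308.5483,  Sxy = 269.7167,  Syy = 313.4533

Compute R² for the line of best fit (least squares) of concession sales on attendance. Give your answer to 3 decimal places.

R² = Sxy²/(Sxx·Syy) = (269.7167)²/(308.5483·313.4533) = 0.752176

0.752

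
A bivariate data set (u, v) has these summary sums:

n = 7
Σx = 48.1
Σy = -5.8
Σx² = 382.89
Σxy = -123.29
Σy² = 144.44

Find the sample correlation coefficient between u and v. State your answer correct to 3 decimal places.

-0.976

Sxx = Σx² − (Σx)²/n = 382.89 − 330.515714 = 52.374286
Sxy = Σxy − (Σx)(Σy)/n = -123.29 − (-39.854286) = -83.435714
Syy = Σy² − (Σy)²/n = 144.44 − 4.805714 = 139.634286
r = Sxy/√(Sxx·Syy) = -83.435714/√(7313.245976) = -83.435714/85.517519 = -0.975656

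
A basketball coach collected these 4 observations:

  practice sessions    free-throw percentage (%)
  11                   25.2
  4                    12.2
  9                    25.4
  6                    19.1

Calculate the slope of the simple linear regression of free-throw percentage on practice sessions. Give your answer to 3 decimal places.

n = 4, Σx = 30, Σy = 81.9, Σxy = 669.2, Σx² = 254
Sxx = Σx² − (Σx)²/n = 254 − 225 = 29
Sxy = Σxy − (Σx)(Σy)/n = 669.2 − 614.25 = 54.95
b = Sxy/Sxx = 54.95/29 = 1.894828

1.895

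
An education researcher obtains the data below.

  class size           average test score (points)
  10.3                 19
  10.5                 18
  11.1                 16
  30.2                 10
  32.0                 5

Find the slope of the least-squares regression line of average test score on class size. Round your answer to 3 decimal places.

n = 5, Σx = 94.1, Σy = 68, Σxy = 1024.3, Σx² = 2275.59
Sxx = Σx² − (Σx)²/n = 2275.59 − 1770.962 = 504.628
Sxy = Σxy − (Σx)(Σy)/n = 1024.3 − 1279.76 = -255.46
b = Sxy/Sxx = -255.46/504.628 = -0.506234

-0.506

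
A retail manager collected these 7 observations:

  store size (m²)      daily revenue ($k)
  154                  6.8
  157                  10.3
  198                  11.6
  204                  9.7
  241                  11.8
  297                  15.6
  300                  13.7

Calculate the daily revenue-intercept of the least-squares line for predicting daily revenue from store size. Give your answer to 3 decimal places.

n = 7, Σx = 1551, Σy = 79.5, Σxy = 18526.9, Σx² = 365475
Sxx = Σx² − (Σx)²/n = 365475 − 343657.285714 = 21817.714286
Sxy = Σxy − (Σx)(Σy)/n = 18526.9 − 17614.928571 = 911.971429
b = Sxy/Sxx = 911.971429/21817.714286 = 0.041800
a = ȳ − b·x̄ = 11.357143 − 0.041800·221.571429 = 2.095549

2.096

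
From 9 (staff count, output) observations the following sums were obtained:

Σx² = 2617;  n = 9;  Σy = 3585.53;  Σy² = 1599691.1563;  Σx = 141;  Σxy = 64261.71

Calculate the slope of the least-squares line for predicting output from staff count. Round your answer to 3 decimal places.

19.825

Sxx = Σx² − (Σx)²/n = 2617 − 2209 = 408
Sxy = Σxy − (Σx)(Σy)/n = 64261.71 − 56173.303333 = 8088.406667
b = Sxy/Sxx = 8088.406667/408 = 19.824526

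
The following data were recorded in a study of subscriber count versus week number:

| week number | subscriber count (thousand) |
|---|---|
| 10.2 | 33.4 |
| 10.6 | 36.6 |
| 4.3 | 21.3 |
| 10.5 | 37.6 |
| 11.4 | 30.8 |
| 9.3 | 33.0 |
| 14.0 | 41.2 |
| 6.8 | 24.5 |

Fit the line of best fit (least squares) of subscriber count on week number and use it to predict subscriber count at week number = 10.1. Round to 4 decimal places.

n = 8, Σx = 77.1, Σy = 258.4, Σxy = 2616.45, Σx² = 803.83
Sxx = Σx² − (Σx)²/n = 803.83 − 743.05125 = 60.77875
Sxy = Σxy − (Σx)(Σy)/n = 2616.45 − 2490.33 = 126.12
b = Sxy/Sxx = 126.12/60.77875 = 2.075067
a = ȳ − b·x̄ = 32.3 − 2.075067·9.6375 = 12.301538
ŷ(10.1) = a + b·10.1 = 12.301538 + 2.075067·10.1 = 33.259719

33.2597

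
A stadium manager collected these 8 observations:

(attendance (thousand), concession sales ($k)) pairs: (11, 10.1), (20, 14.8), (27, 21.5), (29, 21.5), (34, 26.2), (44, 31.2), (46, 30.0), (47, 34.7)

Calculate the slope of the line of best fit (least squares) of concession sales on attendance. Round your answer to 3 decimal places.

n = 8, Σx = 258, Σy = 190, Σxy = 6885.6, Σx² = 9508
Sxx = Σx² − (Σx)²/n = 9508 − 8320.5 = 1187.5
Sxy = Σxy − (Σx)(Σy)/n = 6885.6 − 6127.5 = 758.1
b = Sxy/Sxx = 758.1/1187.5 = 0.6384

0.638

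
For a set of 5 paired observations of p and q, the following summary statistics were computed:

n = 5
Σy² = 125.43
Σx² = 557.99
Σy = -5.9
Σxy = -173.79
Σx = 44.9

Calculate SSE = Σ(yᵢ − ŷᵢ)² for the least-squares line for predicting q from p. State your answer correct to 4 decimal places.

Sxx = Σx² − (Σx)²/n = 557.99 − 403.202 = 154.788
Sxy = Σxy − (Σx)(Σy)/n = -173.79 − (-52.982) = -120.808
Syy = Σy² − (Σy)²/n = 125.43 − 6.962 = 118.468
b = Sxy/Sxx = -120.808/154.788 = -0.780474
SSE = Syy − b·Sxy = 118.468 − (-0.780474)·(-120.808) = 24.180504

24.1805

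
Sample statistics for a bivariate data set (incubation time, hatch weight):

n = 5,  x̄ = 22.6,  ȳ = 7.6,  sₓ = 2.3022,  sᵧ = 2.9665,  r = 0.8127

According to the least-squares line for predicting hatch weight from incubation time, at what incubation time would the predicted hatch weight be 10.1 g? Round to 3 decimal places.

b = r · sᵧ/sₓ = 0.8127 · 2.9665/2.3022 = 1.047205
a = ȳ − b·x̄ = 7.6 − 1.047205·22.6 = -16.066825
Set a + b·x = 10.1: x = (10.1 − (-16.066825)) / 1.047205 = 24.987308

24.987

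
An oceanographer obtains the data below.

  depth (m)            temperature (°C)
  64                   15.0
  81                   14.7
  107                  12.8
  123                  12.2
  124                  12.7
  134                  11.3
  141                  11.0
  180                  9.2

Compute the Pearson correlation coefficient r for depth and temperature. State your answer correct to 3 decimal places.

-0.986

n = 8, Σx = 954, Σy = 98.9, Σxy = 11316.9, Σx² = 122848, Σy² = 1248.39
Sxx = Σx² − (Σx)²/n = 122848 − 113764.5 = 9083.5
Sxy = Σxy − (Σx)(Σy)/n = 11316.9 − 11793.825 = -476.925
Syy = Σy² − (Σy)²/n = 1248.39 − 1222.65125 = 25.73875
r = Sxy/√(Sxx·Syy) = -476.925/√(233797.935625) = -476.925/483.526561 = -0.986347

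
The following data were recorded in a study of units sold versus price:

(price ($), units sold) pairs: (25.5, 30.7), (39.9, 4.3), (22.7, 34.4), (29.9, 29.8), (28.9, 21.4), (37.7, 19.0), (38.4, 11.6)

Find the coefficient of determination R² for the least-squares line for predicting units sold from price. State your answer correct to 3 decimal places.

n = 7, Σx = 223, Σy = 151.2, Σxy = 4406.52, Σx² = 7382.62, Σy² = 3985.9
Sxx = Σx² − (Σx)²/n = 7382.62 − 7104.142857 = 278.477143
Sxy = Σxy − (Σx)(Σy)/n = 4406.52 − 4816.8 = -410.28
Syy = Σy² − (Σy)²/n = 3985.9 − 3265.92 = 719.98
R² = Sxy²/(Sxx·Syy) = (-410.28)²/(278.477143·719.98) = 0.839558

0.840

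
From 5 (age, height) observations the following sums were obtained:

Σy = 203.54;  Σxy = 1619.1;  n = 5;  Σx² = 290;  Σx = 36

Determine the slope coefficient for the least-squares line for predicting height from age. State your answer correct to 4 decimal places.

Sxx = Σx² − (Σx)²/n = 290 − 259.2 = 30.8
Sxy = Σxy − (Σx)(Σy)/n = 1619.1 − 1465.488 = 153.612
b = Sxy/Sxx = 153.612/30.8 = 4.987403

4.9874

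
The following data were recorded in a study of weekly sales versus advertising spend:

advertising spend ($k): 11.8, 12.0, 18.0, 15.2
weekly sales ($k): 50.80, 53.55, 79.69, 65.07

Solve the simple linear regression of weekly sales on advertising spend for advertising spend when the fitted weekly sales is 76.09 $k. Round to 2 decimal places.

n = 4, Σx = 57, Σy = 249.11, Σxy = 3665.524, Σx² = 838.28
Sxx = Σx² − (Σx)²/n = 838.28 − 812.25 = 26.03
Sxy = Σxy − (Σx)(Σy)/n = 3665.524 − 3549.8175 = 115.7065
b = Sxy/Sxx = 115.7065/26.03 = 4.445121
a = ȳ − b·x̄ = 62.2775 − 4.445121·14.25 = -1.065474
Set a + b·x = 76.09: x = (76.09 − (-1.065474)) / 4.445121 = 17.357339

17.36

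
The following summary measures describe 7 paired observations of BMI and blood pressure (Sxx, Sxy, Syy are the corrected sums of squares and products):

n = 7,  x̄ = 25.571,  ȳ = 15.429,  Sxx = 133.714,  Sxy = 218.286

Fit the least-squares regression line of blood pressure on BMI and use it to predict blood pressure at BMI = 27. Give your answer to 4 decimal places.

17.7618

b = Sxy/Sxx = 218.286/133.714 = 1.632484
a = ȳ − b·x̄ = 15.429 − 1.632484·25.571 = -26.315255
ŷ(27) = a + b·27 = -26.315255 + 1.632484·27 = 17.761820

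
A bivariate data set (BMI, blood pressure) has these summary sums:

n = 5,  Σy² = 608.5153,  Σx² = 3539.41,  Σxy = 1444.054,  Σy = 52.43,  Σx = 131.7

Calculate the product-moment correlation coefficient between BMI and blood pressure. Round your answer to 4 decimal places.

Sxx = Σx² − (Σx)²/n = 3539.41 − 3468.978 = 70.432
Sxy = Σxy − (Σx)(Σy)/n = 1444.054 − 1381.0062 = 63.0478
Syy = Σy² − (Σy)²/n = 608.5153 − 549.78098 = 58.73432
r = Sxy/√(Sxx·Syy) = 63.0478/√(4136.775626) = 63.0478/64.317771 = 0.980255

0.9803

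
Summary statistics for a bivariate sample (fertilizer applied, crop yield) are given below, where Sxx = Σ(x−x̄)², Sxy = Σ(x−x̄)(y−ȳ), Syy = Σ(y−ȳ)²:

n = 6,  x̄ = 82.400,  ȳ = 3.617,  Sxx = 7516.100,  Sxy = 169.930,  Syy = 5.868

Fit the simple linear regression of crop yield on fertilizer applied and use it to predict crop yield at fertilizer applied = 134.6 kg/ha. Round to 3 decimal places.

4.797

b = Sxy/Sxx = 169.93/7516.1 = 0.022609
a = ȳ − b·x̄ = 3.617 − 0.022609·82.4 = 1.754035
ŷ(134.6) = a + b·134.6 = 1.754035 + 0.022609·134.6 = 4.797179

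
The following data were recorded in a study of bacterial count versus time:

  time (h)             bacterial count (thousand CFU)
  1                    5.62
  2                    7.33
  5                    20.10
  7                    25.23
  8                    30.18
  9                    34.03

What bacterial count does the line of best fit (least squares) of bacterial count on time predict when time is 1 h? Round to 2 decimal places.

4.83

n = 6, Σx = 32, Σy = 122.49, Σxy = 845.1, Σx² = 224
Sxx = Σx² − (Σx)²/n = 224 − 170.666667 = 53.333333
Sxy = Σxy − (Σx)(Σy)/n = 845.1 − 653.28 = 191.82
b = Sxy/Sxx = 191.82/53.333333 = 3.596625
a = ȳ − b·x̄ = 20.415 − 3.596625·5.333333 = 1.233
ŷ(1) = a + b·1 = 1.233 + 3.596625·1 = 4.829625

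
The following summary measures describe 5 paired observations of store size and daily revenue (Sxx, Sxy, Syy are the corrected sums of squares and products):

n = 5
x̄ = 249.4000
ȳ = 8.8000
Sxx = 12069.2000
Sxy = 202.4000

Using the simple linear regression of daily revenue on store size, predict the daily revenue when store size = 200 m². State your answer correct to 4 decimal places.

b = Sxy/Sxx = 202.4/12069.2 = 0.016770
a = ȳ − b·x̄ = 8.8 − 0.016770·249.4 = 4.617572
ŷ(200) = a + b·200 = 4.617572 + 0.016770·200 = 7.971564

7.9716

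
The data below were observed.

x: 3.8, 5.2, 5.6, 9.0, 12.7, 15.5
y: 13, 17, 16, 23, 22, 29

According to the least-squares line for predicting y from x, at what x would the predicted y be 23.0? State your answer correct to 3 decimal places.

11.183

n = 6, Σx = 51.8, Σy = 120, Σxy = 1163.3, Σx² = 555.38
Sxx = Σx² − (Σx)²/n = 555.38 − 447.206667 = 108.173333
Sxy = Σxy − (Σx)(Σy)/n = 1163.3 − 1036 = 127.3
b = Sxy/Sxx = 127.3/108.173333 = 1.176815
a = ȳ − b·x̄ = 20 − 1.176815·8.633333 = 9.840164
Set a + b·x = 23.0: x = (23.0 − 9.840164) / 1.176815 = 11.182587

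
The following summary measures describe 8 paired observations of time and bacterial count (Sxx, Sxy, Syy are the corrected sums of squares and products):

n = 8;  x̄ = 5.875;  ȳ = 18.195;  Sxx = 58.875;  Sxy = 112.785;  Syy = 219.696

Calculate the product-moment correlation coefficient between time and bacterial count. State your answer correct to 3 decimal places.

r = Sxy/√(Sxx·Syy) = 112.785/√(12934.602) = 112.785/113.730392 = 0.991687

0.992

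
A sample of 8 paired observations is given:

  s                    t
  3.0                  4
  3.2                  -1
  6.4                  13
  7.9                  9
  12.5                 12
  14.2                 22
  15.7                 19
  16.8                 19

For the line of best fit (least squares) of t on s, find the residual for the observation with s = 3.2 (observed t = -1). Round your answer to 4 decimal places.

n = 8, Σx = 79.7, Σy = 97, Σxy = 1243, Σx² = 1009.23
Sxx = Σx² − (Σx)²/n = 1009.23 − 794.01125 = 215.21875
Sxy = Σxy − (Σx)(Σy)/n = 1243 − 966.3625 = 276.6375
b = Sxy/Sxx = 276.6375/215.21875 = 1.285378
a = ȳ − b·x̄ = 12.125 − 1.285378·9.9625 = -0.680581
ŷ(3.2) = -0.680581 + 1.285378·3.2 = 3.432630
residual = y − ŷ = -1 − 3.432630 = -4.432630

-4.4326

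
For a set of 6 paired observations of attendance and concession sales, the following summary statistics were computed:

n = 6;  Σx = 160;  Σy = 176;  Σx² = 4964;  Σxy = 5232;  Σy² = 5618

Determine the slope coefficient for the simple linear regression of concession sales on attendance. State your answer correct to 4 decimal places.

Sxx = Σx² − (Σx)²/n = 4964 − 4266.666667 = 697.333333
Sxy = Σxy − (Σx)(Σy)/n = 5232 − 4693.333333 = 538.666667
b = Sxy/Sxx = 538.666667/697.333333 = 0.772467

0.7725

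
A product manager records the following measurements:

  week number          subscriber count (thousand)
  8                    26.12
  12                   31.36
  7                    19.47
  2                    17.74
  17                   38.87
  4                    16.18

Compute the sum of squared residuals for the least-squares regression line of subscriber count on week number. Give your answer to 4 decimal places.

n = 6, Σx = 50, Σy = 149.74, Σxy = 1482.56, Σx² = 566, Σy² = 4132.1618
Sxx = Σx² − (Σx)²/n = 566 − 416.666667 = 149.333333
Sxy = Σxy − (Σx)(Σy)/n = 1482.56 − 1247.833333 = 234.726667
Syy = Σy² − (Σy)²/n = 4132.1618 − 3737.011267 = 395.150533
b = Sxy/Sxx = 234.726667/149.333333 = 1.571830
SSE = Syy − b·Sxy = 395.150533 − 1.571830·234.726667 = 26.200033

26.2000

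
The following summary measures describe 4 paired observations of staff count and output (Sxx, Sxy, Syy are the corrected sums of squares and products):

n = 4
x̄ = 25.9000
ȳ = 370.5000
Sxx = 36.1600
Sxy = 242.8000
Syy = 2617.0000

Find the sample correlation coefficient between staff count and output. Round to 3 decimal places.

r = Sxy/√(Sxx·Syy) = 242.8/√(94630.72) = 242.8/307.621066 = 0.789283

0.789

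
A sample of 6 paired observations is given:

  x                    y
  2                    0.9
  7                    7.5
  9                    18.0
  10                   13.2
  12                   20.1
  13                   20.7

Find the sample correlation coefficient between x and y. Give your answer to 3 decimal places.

0.949

n = 6, Σx = 53, Σy = 80.4, Σxy = 858.6, Σx² = 547, Σy² = 1387.8
Sxx = Σx² − (Σx)²/n = 547 − 468.166667 = 78.833333
Sxy = Σxy − (Σx)(Σy)/n = 858.6 − 710.2 = 148.4
Syy = Σy² − (Σy)²/n = 1387.8 − 1077.36 = 310.44
r = Sxy/√(Sxx·Syy) = 148.4/√(24473.02) = 148.4/156.438550 = 0.948615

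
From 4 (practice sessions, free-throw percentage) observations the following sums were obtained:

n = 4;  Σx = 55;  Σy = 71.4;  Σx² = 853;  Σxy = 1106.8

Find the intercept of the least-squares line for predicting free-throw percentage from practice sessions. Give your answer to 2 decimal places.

0.08

Sxx = Σx² − (Σx)²/n = 853 − 756.25 = 96.75
Sxy = Σxy − (Σx)(Σy)/n = 1106.8 − 981.75 = 125.05
b = Sxy/Sxx = 125.05/96.75 = 1.292506
a = ȳ − b·x̄ = 17.85 − 1.292506·13.75 = 0.078036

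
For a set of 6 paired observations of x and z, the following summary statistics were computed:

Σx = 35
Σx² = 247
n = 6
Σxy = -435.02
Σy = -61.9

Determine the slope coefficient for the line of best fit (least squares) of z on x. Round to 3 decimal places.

-1.726

Sxx = Σx² − (Σx)²/n = 247 − 204.166667 = 42.833333
Sxy = Σxy − (Σx)(Σy)/n = -435.02 − (-361.083333) = -73.936667
b = Sxy/Sxx = -73.936667/42.833333 = -1.726148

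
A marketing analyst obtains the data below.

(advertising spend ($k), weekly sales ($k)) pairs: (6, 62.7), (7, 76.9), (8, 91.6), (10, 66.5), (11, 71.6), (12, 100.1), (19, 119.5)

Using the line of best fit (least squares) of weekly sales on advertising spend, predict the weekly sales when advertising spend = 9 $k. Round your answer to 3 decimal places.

n = 7, Σx = 73, Σy = 588.9, Σxy = 6571.6, Σx² = 875
Sxx = Σx² − (Σx)²/n = 875 − 761.285714 = 113.714286
Sxy = Σxy − (Σx)(Σy)/n = 6571.6 − 6141.385714 = 430.214286
b = Sxy/Sxx = 430.214286/113.714286 = 3.783291
a = ȳ − b·x̄ = 84.128571 − 3.783291·10.428571 = 44.674246
ŷ(9) = a + b·9 = 44.674246 + 3.783291·9 = 78.723869

78.724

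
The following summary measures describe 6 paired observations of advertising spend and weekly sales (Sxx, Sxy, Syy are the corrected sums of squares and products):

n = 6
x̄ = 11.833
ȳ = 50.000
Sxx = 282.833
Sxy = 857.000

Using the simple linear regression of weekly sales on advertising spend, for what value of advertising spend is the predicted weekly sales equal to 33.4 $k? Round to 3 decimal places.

b = Sxy/Sxx = 857/282.833 = 3.030057
a = ȳ − b·x̄ = 50 − 3.030057·11.833 = 14.145340
Set a + b·x = 33.4: x = (33.4 − 14.145340) / 3.030057 = 6.354554

6.355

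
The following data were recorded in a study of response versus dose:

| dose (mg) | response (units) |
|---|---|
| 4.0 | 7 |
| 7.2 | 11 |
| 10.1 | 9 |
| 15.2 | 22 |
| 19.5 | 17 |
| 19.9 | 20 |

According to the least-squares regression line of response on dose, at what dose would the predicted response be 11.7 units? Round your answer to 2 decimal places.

n = 6, Σx = 75.9, Σy = 86, Σxy = 1262, Σx² = 1177.15
Sxx = Σx² − (Σx)²/n = 1177.15 − 960.135 = 217.015
Sxy = Σxy − (Σx)(Σy)/n = 1262 − 1087.9 = 174.1
b = Sxy/Sxx = 174.1/217.015 = 0.802249
a = ȳ − b·x̄ = 14.333333 − 0.802249·12.65 = 4.184887
Set a + b·x = 11.7: x = (11.7 − 4.184887) / 0.802249 = 9.367560

9.37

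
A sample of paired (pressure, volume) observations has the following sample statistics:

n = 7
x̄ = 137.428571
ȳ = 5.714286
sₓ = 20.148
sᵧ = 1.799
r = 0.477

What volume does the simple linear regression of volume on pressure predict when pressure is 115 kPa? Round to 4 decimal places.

4.7590

b = r · sᵧ/sₓ = 0.477 · 1.799/20.148 = 0.042591
a = ȳ − b·x̄ = 5.714286 − 0.042591·137.428571 = -0.138931
ŷ(115) = a + b·115 = -0.138931 + 0.042591·115 = 4.759031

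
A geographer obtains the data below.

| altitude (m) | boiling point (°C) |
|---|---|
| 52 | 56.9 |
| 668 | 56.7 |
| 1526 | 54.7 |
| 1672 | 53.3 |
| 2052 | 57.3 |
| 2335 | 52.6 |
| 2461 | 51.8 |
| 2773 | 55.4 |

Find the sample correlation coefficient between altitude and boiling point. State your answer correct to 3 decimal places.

-0.550

n = 8, Σx = 13539, Σy = 438.7, Σxy = 734928.8, Σx² = 28982167, Σy² = 24087.93
Sxx = Σx² − (Σx)²/n = 28982167 − 22913065.125 = 6069101.875
Sxy = Σxy − (Σx)(Σy)/n = 734928.8 − 742444.9125 = -7516.1125
Syy = Σy² − (Σy)²/n = 24087.93 − 24057.21125 = 30.71875
r = Sxy/√(Sxx·Syy) = -7516.1125/√(186435223.222656) = -7516.1125/13654.128431 = -0.550464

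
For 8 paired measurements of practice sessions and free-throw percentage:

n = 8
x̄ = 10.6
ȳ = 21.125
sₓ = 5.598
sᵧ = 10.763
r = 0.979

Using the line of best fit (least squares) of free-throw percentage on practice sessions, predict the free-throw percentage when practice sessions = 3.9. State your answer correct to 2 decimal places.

b = r · sᵧ/sₓ = 0.979 · 10.763/5.598 = 1.882275
a = ȳ − b·x̄ = 21.125 − 1.882275·10.6 = 1.172882
ŷ(3.9) = a + b·3.9 = 1.172882 + 1.882275·3.9 = 8.513756

8.51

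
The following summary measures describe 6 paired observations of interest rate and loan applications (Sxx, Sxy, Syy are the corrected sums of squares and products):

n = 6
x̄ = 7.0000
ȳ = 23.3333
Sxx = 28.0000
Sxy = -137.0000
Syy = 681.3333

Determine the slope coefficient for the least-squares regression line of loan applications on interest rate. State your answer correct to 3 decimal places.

b = Sxy/Sxx = -137/28 = -4.892857

-4.893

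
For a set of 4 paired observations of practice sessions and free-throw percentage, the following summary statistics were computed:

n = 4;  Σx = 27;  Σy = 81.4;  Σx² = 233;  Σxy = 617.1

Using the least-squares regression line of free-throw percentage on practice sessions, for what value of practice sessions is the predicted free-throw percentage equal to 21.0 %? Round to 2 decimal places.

Sxx = Σx² − (Σx)²/n = 233 − 182.25 = 50.75
Sxy = Σxy − (Σx)(Σy)/n = 617.1 − 549.45 = 67.65
b = Sxy/Sxx = 67.65/50.75 = 1.333005
a = ȳ − b·x̄ = 20.35 − 1.333005·6.75 = 11.352217
Set a + b·x = 21.0: x = (21.0 − 11.352217) / 1.333005 = 7.237620

7.24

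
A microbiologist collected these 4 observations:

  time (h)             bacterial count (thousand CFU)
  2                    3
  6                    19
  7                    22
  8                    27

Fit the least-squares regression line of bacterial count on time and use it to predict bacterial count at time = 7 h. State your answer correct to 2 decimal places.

22.67

n = 4, Σx = 23, Σy = 71, Σxy = 490, Σx² = 153
Sxx = Σx² − (Σx)²/n = 153 − 132.25 = 20.75
Sxy = Σxy − (Σx)(Σy)/n = 490 − 408.25 = 81.75
b = Sxy/Sxx = 81.75/20.75 = 3.939759
a = ȳ − b·x̄ = 17.75 − 3.939759·5.75 = -4.903614
ŷ(7) = a + b·7 = -4.903614 + 3.939759·7 = 22.674699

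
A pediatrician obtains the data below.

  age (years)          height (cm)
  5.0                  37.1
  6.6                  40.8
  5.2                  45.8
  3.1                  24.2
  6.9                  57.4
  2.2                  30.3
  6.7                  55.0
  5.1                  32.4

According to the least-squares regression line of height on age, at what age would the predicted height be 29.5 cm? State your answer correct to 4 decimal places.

3.1984

n = 8, Σx = 40.8, Σy = 323, Σxy = 1764.42, Σx² = 228.56
Sxx = Σx² − (Σx)²/n = 228.56 − 208.08 = 20.48
Sxy = Σxy − (Σx)(Σy)/n = 1764.42 − 1647.3 = 117.12
b = Sxy/Sxx = 117.12/20.48 = 5.71875
a = ȳ − b·x̄ = 40.375 − 5.71875·5.1 = 11.209375
Set a + b·x = 29.5: x = (29.5 − 11.209375) / 5.71875 = 3.198361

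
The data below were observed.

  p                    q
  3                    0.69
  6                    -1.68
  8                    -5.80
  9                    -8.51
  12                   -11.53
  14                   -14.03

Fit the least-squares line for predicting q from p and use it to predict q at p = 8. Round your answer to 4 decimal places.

n = 6, Σx = 52, Σy = -40.86, Σxy = -465.78, Σx² = 530
Sxx = Σx² − (Σx)²/n = 530 − 450.666667 = 79.333333
Sxy = Σxy − (Σx)(Σy)/n = -465.78 − (-354.12) = -111.66
b = Sxy/Sxx = -111.66/79.333333 = -1.407479
a = ȳ − b·x̄ = -6.81 − (-1.407479)·8.666667 = 5.388151
ŷ(8) = a + b·8 = 5.388151 + (-1.407479)·8 = -5.871681

-5.8717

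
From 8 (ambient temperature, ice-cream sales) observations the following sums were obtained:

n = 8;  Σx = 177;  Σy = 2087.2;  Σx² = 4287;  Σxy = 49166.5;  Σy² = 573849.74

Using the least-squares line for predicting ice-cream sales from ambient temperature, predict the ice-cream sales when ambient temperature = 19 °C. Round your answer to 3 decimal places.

Sxx = Σx² − (Σx)²/n = 4287 − 3916.125 = 370.875
Sxy = Σxy − (Σx)(Σy)/n = 49166.5 − 46179.3 = 2987.2
b = Sxy/Sxx = 2987.2/370.875 = 8.054466
a = ȳ − b·x̄ = 260.9 − 8.054466·22.125 = 82.694944
ŷ(19) = a + b·19 = 82.694944 + 8.054466·19 = 235.729794

235.730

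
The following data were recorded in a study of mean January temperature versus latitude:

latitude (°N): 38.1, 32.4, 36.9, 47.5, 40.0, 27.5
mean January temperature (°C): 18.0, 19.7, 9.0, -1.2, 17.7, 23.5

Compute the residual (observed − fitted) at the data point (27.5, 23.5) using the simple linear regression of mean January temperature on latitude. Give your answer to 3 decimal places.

n = 6, Σx = 222.4, Σy = 86.7, Σxy = 2953.43, Σx² = 8475.48
Sxx = Σx² − (Σx)²/n = 8475.48 − 8243.626667 = 231.853333
Sxy = Σxy − (Σx)(Σy)/n = 2953.43 − 3213.68 = -260.25
b = Sxy/Sxx = -260.25/231.853333 = -1.122477
a = ȳ − b·x̄ = 14.45 − (-1.122477)·37.066667 = 56.056475
ŷ(27.5) = 56.056475 + (-1.122477)·27.5 = 25.188362
residual = y − ŷ = 23.5 − 25.188362 = -1.688362

-1.688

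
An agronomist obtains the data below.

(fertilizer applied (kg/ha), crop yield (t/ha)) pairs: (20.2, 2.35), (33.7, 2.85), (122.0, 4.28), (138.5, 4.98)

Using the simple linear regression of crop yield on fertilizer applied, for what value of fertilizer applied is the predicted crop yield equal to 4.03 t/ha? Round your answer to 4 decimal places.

99.2660

n = 4, Σx = 314.4, Σy = 14.46, Σxy = 1355.405, Σx² = 35609.98
Sxx = Σx² − (Σx)²/n = 35609.98 − 24711.84 = 10898.14
Sxy = Σxy − (Σx)(Σy)/n = 1355.405 − 1136.556 = 218.849
b = Sxy/Sxx = 218.849/10898.14 = 0.020081
a = ȳ − b·x̄ = 3.615 − 0.020081·78.6 = 2.036609
Set a + b·x = 4.03: x = (4.03 − 2.036609) / 0.020081 = 99.265976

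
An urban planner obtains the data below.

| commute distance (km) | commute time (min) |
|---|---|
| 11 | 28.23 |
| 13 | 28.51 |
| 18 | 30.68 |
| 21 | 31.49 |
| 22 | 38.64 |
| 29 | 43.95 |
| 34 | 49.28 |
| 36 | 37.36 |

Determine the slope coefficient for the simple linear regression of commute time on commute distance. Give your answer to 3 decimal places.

0.688

n = 8, Σx = 184, Σy = 288.14, Σxy = 7039.8, Σx² = 4832
Sxx = Σx² − (Σx)²/n = 4832 − 4232 = 600
Sxy = Σxy − (Σx)(Σy)/n = 7039.8 − 6627.22 = 412.58
b = Sxy/Sxx = 412.58/600 = 0.687633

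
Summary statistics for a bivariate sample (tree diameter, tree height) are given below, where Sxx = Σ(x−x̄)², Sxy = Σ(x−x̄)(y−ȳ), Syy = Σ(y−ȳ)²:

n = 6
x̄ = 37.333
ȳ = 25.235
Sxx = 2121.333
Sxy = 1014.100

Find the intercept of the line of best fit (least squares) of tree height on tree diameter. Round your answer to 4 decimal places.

7.3880

b = Sxy/Sxx = 1014.1/2121.333 = 0.478048
a = ȳ − b·x̄ = 25.235 − 0.478048·37.333 = 7.388016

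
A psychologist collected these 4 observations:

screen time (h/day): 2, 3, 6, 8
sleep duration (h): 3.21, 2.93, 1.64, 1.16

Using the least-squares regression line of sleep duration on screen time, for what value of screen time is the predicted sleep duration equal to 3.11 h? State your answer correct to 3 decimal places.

2.303

n = 4, Σx = 19, Σy = 8.94, Σxy = 34.33, Σx² = 113
Sxx = Σx² − (Σx)²/n = 113 − 90.25 = 22.75
Sxy = Σxy − (Σx)(Σy)/n = 34.33 − 42.465 = -8.135
b = Sxy/Sxx = -8.135/22.75 = -0.357582
a = ȳ − b·x̄ = 2.235 − (-0.357582)·4.75 = 3.933516
Set a + b·x = 3.11: x = (3.11 − 3.933516) / (-0.357582) = 2.303012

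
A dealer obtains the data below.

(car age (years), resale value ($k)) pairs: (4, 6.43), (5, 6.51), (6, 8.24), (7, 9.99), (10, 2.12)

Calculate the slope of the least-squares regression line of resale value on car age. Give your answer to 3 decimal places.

-0.671

n = 5, Σx = 32, Σy = 33.29, Σxy = 198.84, Σx² = 226
Sxx = Σx² − (Σx)²/n = 226 − 204.8 = 21.2
Sxy = Σxy − (Σx)(Σy)/n = 198.84 − 213.056 = -14.216
b = Sxy/Sxx = -14.216/21.2 = -0.670566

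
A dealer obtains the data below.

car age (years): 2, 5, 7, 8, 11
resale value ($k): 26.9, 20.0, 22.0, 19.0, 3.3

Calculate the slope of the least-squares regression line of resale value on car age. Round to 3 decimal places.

-2.341

n = 5, Σx = 33, Σy = 91.2, Σxy = 496.1, Σx² = 263
Sxx = Σx² − (Σx)²/n = 263 − 217.8 = 45.2
Sxy = Σxy − (Σx)(Σy)/n = 496.1 − 601.92 = -105.82
b = Sxy/Sxx = -105.82/45.2 = -2.341150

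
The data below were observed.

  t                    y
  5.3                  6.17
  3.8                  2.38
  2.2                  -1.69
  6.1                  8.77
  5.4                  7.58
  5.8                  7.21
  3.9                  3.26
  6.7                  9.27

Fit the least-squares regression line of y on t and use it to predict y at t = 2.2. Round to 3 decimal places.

-1.406

n = 8, Σx = 39.2, Σy = 42.95, Σxy = 249.097, Σx² = 207.48
Sxx = Σx² − (Σx)²/n = 207.48 − 192.08 = 15.4
Sxy = Σxy − (Σx)(Σy)/n = 249.097 − 210.455 = 38.642
b = Sxy/Sxx = 38.642/15.4 = 2.509221
a = ȳ − b·x̄ = 5.36875 − 2.509221·4.9 = -6.926432
ŷ(2.2) = a + b·2.2 = -6.926432 + 2.509221·2.2 = -1.406146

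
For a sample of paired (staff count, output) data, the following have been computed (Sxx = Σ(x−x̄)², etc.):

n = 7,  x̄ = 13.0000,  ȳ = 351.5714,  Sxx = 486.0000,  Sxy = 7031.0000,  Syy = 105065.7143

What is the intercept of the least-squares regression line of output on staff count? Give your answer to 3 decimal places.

163.499

b = Sxy/Sxx = 7031/486 = 14.467078
a = ȳ − b·x̄ = 351.5714 − 14.467078·13 = 163.499384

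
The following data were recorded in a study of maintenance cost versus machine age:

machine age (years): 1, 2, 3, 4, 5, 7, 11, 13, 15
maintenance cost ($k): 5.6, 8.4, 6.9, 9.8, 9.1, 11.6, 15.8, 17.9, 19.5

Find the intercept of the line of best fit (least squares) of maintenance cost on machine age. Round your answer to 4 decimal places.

5.0591

n = 9, Σx = 61, Σy = 104.6, Σxy = 908, Σx² = 619
Sxx = Σx² − (Σx)²/n = 619 − 413.444444 = 205.555556
Sxy = Σxy − (Σx)(Σy)/n = 908 − 708.955556 = 199.044444
b = Sxy/Sxx = 199.044444/205.555556 = 0.968324
a = ȳ − b·x̄ = 11.622222 − 0.968324·6.777778 = 5.059135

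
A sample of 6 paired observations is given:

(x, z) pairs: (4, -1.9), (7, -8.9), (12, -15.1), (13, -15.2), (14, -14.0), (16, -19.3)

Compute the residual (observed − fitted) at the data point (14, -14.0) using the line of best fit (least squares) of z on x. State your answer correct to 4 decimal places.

n = 6, Σx = 66, Σy = -74.4, Σxy = -953.5, Σx² = 830
Sxx = Σx² − (Σx)²/n = 830 − 726 = 104
Sxy = Σxy − (Σx)(Σy)/n = -953.5 − (-818.4) = -135.1
b = Sxy/Sxx = -135.1/104 = -1.299038
a = ȳ − b·x̄ = -12.4 − (-1.299038)·11 = 1.889423
ŷ(14) = 1.889423 + (-1.299038)·14 = -16.297115
residual = y − ŷ = -14.0 − (-16.297115) = 2.297115

2.2971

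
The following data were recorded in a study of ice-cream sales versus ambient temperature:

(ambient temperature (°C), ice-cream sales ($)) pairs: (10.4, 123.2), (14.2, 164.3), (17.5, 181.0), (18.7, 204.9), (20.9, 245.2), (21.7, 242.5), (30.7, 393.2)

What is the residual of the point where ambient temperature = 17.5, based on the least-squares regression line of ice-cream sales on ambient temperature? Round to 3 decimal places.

n = 7, Σx = 134.1, Σy = 1554.3, Σxy = 33071.64, Σx² = 2815.93
Sxx = Σx² − (Σx)²/n = 2815.93 − 2568.972857 = 246.957143
Sxy = Σxy − (Σx)(Σy)/n = 33071.64 − 29775.947143 = 3295.692857
b = Sxy/Sxx = 3295.692857/246.957143 = 13.345202
a = ȳ − b·x̄ = 222.042857 − 13.345202·19.157143 = -33.613076
ŷ(17.5) = -33.613076 + 13.345202·17.5 = 199.927952
residual = y − ŷ = 181.0 − 199.927952 = -18.927952

-18.928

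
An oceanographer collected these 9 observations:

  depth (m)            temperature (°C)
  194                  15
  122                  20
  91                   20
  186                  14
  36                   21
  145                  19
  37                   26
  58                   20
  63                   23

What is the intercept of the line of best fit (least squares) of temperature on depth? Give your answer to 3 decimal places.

n = 9, Σx = 932, Σy = 178, Σxy = 16856, Σx² = 126420
Sxx = Σx² − (Σx)²/n = 126420 − 96513.777778 = 29906.222222
Sxy = Σxy − (Σx)(Σy)/n = 16856 − 18432.888889 = -1576.888889
b = Sxy/Sxx = -1576.888889/29906.222222 = -0.052728
a = ȳ − b·x̄ = 19.777778 − (-0.052728)·103.555556 = 25.238033

25.238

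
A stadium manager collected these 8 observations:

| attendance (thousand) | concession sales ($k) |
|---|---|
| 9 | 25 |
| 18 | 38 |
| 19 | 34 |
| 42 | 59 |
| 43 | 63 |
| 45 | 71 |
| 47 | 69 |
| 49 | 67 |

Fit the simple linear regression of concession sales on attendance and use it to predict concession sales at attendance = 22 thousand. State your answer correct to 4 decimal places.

n = 8, Σx = 272, Σy = 426, Σxy = 16463, Σx² = 11014
Sxx = Σx² − (Σx)²/n = 11014 − 9248 = 1766
Sxy = Σxy − (Σx)(Σy)/n = 16463 − 14484 = 1979
b = Sxy/Sxx = 1979/1766 = 1.120612
a = ȳ − b·x̄ = 53.25 − 1.120612·34 = 15.149207
ŷ(22) = a + b·22 = 15.149207 + 1.120612·22 = 39.802661

39.8027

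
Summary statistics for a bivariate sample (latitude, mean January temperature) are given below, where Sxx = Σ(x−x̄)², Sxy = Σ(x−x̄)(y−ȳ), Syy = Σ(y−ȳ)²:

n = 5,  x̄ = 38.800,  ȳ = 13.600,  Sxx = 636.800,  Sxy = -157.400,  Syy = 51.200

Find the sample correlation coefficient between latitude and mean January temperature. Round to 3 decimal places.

r = Sxy/√(Sxx·Syy) = -157.4/√(32604.16) = -157.4/180.566221 = -0.871702

-0.872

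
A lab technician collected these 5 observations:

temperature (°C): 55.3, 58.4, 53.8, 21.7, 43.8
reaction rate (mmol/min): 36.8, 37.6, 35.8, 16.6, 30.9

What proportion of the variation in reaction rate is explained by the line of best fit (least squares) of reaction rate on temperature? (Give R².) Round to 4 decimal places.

0.9939

n = 5, Σx = 233, Σy = 157.7, Σxy = 7870.56, Σx² = 11752.42, Σy² = 5280.01
Sxx = Σx² − (Σx)²/n = 11752.42 − 10857.8 = 894.62
Sxy = Σxy − (Σx)(Σy)/n = 7870.56 − 7348.82 = 521.74
Syy = Σy² − (Σy)²/n = 5280.01 − 4973.858 = 306.152
R² = Sxy²/(Sxx·Syy) = (521.74)²/(894.62·306.152) = 0.993877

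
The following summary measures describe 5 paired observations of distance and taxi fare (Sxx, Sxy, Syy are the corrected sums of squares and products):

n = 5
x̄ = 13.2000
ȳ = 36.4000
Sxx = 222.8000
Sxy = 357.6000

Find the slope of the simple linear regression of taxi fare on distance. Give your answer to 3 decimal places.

b = Sxy/Sxx = 357.6/222.8 = 1.605027

1.605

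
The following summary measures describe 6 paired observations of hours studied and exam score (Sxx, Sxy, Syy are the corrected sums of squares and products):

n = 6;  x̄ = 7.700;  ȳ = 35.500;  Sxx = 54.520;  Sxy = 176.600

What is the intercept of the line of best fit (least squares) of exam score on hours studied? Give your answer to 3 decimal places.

10.558

b = Sxy/Sxx = 176.6/54.52 = 3.239178
a = ȳ − b·x̄ = 35.5 − 3.239178·7.7 = 10.558327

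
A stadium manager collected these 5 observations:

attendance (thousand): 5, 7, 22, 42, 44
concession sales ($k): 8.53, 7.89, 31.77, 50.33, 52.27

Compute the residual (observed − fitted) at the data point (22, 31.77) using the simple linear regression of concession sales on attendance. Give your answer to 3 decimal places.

n = 5, Σx = 120, Σy = 150.79, Σxy = 5210.56, Σx² = 4258
Sxx = Σx² − (Σx)²/n = 4258 − 2880 = 1378
Sxy = Σxy − (Σx)(Σy)/n = 5210.56 − 3618.96 = 1591.6
b = Sxy/Sxx = 1591.6/1378 = 1.155007
a = ȳ − b·x̄ = 30.158 − 1.155007·24 = 2.437826
ŷ(22) = 2.437826 + 1.155007·22 = 27.847985
residual = y − ŷ = 31.77 − 27.847985 = 3.922015

3.922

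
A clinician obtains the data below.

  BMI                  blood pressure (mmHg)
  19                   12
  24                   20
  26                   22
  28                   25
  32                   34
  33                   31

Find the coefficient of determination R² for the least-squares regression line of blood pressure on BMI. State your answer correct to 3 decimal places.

n = 6, Σx = 162, Σy = 144, Σxy = 4091, Σx² = 4510, Σy² = 3770
Sxx = Σx² − (Σx)²/n = 4510 − 4374 = 136
Sxy = Σxy − (Σx)(Σy)/n = 4091 − 3888 = 203
Syy = Σy² − (Σy)²/n = 3770 − 3456 = 314
R² = Sxy²/(Sxx·Syy) = (203)²/(136·314) = 0.964992

0.965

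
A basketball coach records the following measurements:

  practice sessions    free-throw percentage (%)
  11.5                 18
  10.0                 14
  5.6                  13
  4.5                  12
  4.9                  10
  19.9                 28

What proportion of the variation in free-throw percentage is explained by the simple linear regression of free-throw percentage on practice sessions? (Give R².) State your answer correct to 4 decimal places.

0.9458

n = 6, Σx = 56.4, Σy = 95, Σxy = 1080, Σx² = 703.88, Σy² = 1717
Sxx = Σx² − (Σx)²/n = 703.88 − 530.16 = 173.72
Sxy = Σxy − (Σx)(Σy)/n = 1080 − 893 = 187
Syy = Σy² − (Σy)²/n = 1717 − 1504.166667 = 212.833333
R² = Sxy²/(Sxx·Syy) = (187)²/(173.72·212.833333) = 0.945788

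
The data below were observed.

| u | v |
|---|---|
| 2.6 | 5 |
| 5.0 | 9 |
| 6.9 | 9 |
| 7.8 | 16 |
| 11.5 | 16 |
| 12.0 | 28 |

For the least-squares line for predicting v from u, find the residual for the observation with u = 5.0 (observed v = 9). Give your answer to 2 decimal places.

0.34

n = 6, Σx = 45.8, Σy = 83, Σxy = 764.9, Σx² = 416.46
Sxx = Σx² − (Σx)²/n = 416.46 − 349.606667 = 66.853333
Sxy = Σxy − (Σx)(Σy)/n = 764.9 − 633.566667 = 131.333333
b = Sxy/Sxx = 131.333333/66.853333 = 1.964499
a = ȳ − b·x̄ = 13.833333 − 1.964499·7.633333 = -1.162345
ŷ(5.0) = -1.162345 + 1.964499·5 = 8.660152
residual = y − ŷ = 9 − 8.660152 = 0.339848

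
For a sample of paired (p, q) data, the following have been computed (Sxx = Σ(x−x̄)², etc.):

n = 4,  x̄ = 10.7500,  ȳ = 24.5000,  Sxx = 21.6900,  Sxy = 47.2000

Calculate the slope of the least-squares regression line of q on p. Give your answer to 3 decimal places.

b = Sxy/Sxx = 47.2/21.69 = 2.176118

2.176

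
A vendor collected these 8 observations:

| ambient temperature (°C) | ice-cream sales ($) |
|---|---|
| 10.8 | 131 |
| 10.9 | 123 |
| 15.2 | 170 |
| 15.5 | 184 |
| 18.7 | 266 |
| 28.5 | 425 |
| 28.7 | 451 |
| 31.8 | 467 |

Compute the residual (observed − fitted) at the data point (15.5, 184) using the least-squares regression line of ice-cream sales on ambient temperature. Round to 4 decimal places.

-14.5028

n = 8, Σx = 160.1, Σy = 2217, Σxy = 53072.5, Σx² = 3703.61
Sxx = Σx² − (Σx)²/n = 3703.61 − 3204.00125 = 499.60875
Sxy = Σxy − (Σx)(Σy)/n = 53072.5 − 44367.7125 = 8704.7875
b = Sxy/Sxx = 8704.7875/499.60875 = 17.423209
a = ȳ − b·x̄ = 277.125 − 17.423209·20.0125 = -71.556963
ŷ(15.5) = -71.556963 + 17.423209·15.5 = 198.502771
residual = y − ŷ = 184 − 198.502771 = -14.502771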